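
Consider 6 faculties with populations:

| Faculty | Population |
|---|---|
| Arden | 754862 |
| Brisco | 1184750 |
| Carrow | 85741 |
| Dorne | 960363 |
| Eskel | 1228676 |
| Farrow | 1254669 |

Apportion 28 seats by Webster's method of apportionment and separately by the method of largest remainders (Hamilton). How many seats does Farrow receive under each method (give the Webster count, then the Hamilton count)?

Webster: Arden 4, Brisco 6, Carrow 0, Dorne 5, Eskel 6, Farrow 7.
Hamilton: Arden 4, Brisco 6, Carrow 1, Dorne 5, Eskel 6, Farrow 6.
Farrow gets 7 under Webster and 6 under Hamilton.

7 and 6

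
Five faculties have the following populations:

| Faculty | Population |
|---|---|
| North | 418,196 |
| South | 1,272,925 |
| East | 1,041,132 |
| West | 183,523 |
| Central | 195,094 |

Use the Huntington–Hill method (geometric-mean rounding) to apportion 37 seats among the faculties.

North: 5, South: 15, East: 13, West: 2, Central: 2

With divisor 82762: modified quotas North 5.053, South 15.381, East 12.580, West 2.217, Central 2.357.
Geometric-mean thresholds: North √(5·6)=5.477, South √(15·16)=15.492, East √(12·13)=12.490, West √(2·3)=2.449, Central √(2·3)=2.449.
Each quota rounded against its threshold gives North 5, South 15, East 13, West 2, Central 2 (total 37).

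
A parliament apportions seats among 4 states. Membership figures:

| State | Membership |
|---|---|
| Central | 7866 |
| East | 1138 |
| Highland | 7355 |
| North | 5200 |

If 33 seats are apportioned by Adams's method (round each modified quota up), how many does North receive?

8

Standard divisor 21559/33 ≈ 653.303; standard quotas: Central 12.040, East 1.742, Highland 11.258, North 7.960.
Rounding up gives 13, 2, 12, 8 = 35 seats, so the divisor must be adjusted.
With modified divisor 700: modified quotas Central 11.237, East 1.626, Highland 10.507, North 7.429.
Rounding up: Central 12, East 2, Highland 11, North 8 (total 33).
North receives 8.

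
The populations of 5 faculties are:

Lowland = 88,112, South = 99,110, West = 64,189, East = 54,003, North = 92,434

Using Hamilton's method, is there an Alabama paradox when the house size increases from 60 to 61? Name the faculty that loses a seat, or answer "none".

At 60 seats: Lowland 13, South 15, West 10, East 8, North 14.
At 61 seats: Lowland 14, South 15, West 10, East 8, North 14.
No faculty's allocation decreased.

none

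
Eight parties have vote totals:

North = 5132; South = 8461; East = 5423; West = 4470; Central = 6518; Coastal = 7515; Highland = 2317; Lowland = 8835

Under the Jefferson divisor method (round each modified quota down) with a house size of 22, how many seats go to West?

2

Standard divisor 48671/22 ≈ 2212.318; standard quotas: North 2.320, South 3.824, East 2.451, West 2.021, Central 2.946, Coastal 3.397, Highland 1.047, Lowland 3.994.
Rounding down gives 2, 3, 2, 2, 2, 3, 1, 3 = 18 seats, so the divisor must be adjusted.
With modified divisor 1840: modified quotas North 2.789, South 4.598, East 2.947, West 2.429, Central 3.542, Coastal 4.084, Highland 1.259, Lowland 4.802.
Rounding down: North 2, South 4, East 2, West 2, Central 3, Coastal 4, Highland 1, Lowland 4 (total 22).
West receives 2.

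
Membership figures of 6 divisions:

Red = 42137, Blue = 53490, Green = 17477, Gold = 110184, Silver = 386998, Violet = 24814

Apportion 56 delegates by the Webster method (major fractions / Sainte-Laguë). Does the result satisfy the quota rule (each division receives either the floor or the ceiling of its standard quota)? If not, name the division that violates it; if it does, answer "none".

Silver

Standard quotas: Red 3.715, Blue 4.716, Green 1.541, Gold 9.715, Silver 34.124, Violet 2.188.
Webster allocation: Red 4, Blue 5, Green 2, Gold 10, Silver 33, Violet 2.
Silver has quota 34.124 (lower 34, upper 35) but receives 33 — outside the quota interval.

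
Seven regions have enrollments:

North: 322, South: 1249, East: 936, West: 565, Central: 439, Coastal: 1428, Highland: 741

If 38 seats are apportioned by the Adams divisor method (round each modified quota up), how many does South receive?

8

Standard divisor 5680/38 ≈ 149.474; standard quotas: North 2.154, South 8.356, East 6.262, West 3.780, Central 2.937, Coastal 9.554, Highland 4.957.
Rounding up gives 3, 9, 7, 4, 3, 10, 5 = 41 seats, so the divisor must be adjusted.
With modified divisor 159.37: modified quotas North 2.020, South 7.837, East 5.873, West 3.545, Central 2.755, Coastal 8.960, Highland 4.650.
Rounding up: North 3, South 8, East 6, West 4, Central 3, Coastal 9, Highland 5 (total 38).
South receives 8.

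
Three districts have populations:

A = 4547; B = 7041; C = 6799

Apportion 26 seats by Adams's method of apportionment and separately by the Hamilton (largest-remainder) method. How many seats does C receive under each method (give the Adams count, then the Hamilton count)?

9 and 10

Adams: A 7, B 10, C 9.
Hamilton: A 6, B 10, C 10.
C gets 9 under Adams and 10 under Hamilton.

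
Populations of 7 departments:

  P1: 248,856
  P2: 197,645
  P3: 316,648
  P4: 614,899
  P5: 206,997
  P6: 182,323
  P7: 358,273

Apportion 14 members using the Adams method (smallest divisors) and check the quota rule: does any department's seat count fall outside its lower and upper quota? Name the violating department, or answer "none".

Standard quotas: P1 1.639, P2 1.302, P3 2.086, P4 4.050, P5 1.363, P6 1.201, P7 2.360.
Adams allocation: P1 2, P2 1, P3 2, P4 4, P5 2, P6 1, P7 2.
Every allocation lies between the lower and upper quota.

none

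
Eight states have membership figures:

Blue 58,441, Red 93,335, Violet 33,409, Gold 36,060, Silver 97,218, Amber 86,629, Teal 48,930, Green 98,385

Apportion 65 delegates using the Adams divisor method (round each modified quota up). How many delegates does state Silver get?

11

Standard divisor 552407/65 ≈ 8498.569; standard quotas: Blue 6.877, Red 10.982, Violet 3.931, Gold 4.243, Silver 11.439, Amber 10.193, Teal 5.757, Green 11.577.
Rounding up gives 7, 11, 4, 5, 12, 11, 6, 12 = 68 seats, so the divisor must be adjusted.
With modified divisor 8965.36: modified quotas Blue 6.519, Red 10.411, Violet 3.726, Gold 4.022, Silver 10.844, Amber 9.663, Teal 5.458, Green 10.974.
Rounding up: Blue 7, Red 11, Violet 4, Gold 5, Silver 11, Amber 10, Teal 6, Green 11 (total 65).
Silver receives 11.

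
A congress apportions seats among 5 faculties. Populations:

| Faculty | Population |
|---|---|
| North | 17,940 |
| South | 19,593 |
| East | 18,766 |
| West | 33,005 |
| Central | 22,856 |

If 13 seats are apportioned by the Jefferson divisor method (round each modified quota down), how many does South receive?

Standard divisor 112160/13 ≈ 8627.692; standard quotas: North 2.079, South 2.271, East 2.175, West 3.825, Central 2.649.
Rounding down gives 2, 2, 2, 3, 2 = 11 seats, so the divisor must be adjusted.
With modified divisor 7100: modified quotas North 2.527, South 2.760, East 2.643, West 4.649, Central 3.219.
Rounding down: North 2, South 2, East 2, West 4, Central 3 (total 13).
South receives 2.

2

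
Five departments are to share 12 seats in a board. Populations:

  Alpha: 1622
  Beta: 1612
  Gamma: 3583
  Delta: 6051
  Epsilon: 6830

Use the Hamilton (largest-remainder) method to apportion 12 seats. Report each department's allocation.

Alpha 1, Beta 1, Gamma 2, Delta 4, Epsilon 4

Total 19698; standard divisor 19698/12 ≈ 1641.5.
Standard quotas: Alpha 0.9881, Beta 0.9820, Gamma 2.1828, Delta 3.6863, Epsilon 4.1608.
Lower quotas: Alpha 0, Beta 0, Gamma 2, Delta 3, Epsilon 4 (sum 9, leaving 3 seats).
Remainders in descending order: Alpha 0.9881, Beta 0.9820, Delta 0.6863, Gamma 0.1828, Epsilon 0.1608.
The surplus seats go to Alpha, Beta, Delta.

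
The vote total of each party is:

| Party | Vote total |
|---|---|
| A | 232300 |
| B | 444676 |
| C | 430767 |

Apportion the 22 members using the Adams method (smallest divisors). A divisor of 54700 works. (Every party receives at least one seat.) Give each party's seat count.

A 5, B 9, C 8

With modified divisor 54700: modified quotas A 4.247, B 8.129, C 7.875.
Rounding up: A 5, B 9, C 8 (total 22).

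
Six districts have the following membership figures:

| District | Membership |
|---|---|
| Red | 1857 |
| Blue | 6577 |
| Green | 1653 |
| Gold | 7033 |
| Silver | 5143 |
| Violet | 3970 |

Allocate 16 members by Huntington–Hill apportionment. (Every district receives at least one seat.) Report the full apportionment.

Red 1, Blue 4, Green 1, Gold 4, Silver 3, Violet 3

With divisor 1597: modified quotas Red 1.163, Blue 4.118, Green 1.035, Gold 4.404, Silver 3.220, Violet 2.486.
Geometric-mean thresholds: Red √(1·2)=1.414, Blue √(4·5)=4.472, Green √(1·2)=1.414, Gold √(4·5)=4.472, Silver √(3·4)=3.464, Violet √(2·3)=2.449.
Each quota rounded against its threshold gives Red 1, Blue 4, Green 1, Gold 4, Silver 3, Violet 3 (total 16).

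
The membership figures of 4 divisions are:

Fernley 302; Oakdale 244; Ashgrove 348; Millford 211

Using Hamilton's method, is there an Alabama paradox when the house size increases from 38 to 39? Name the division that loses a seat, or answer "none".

At 38 seats: Fernley 10, Oakdale 9, Ashgrove 12, Millford 7.
At 39 seats: Fernley 11, Oakdale 9, Ashgrove 12, Millford 7.
No division's allocation decreased.

none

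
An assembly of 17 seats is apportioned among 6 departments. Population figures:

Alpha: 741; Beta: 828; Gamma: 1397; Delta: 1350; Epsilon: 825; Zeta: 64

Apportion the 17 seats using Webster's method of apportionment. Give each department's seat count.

Alpha: 2, Beta: 3, Gamma: 5, Delta: 4, Epsilon: 3, Zeta: 0

Standard divisor 5205/17 ≈ 306.176; standard quotas: Alpha 2.420, Beta 2.704, Gamma 4.563, Delta 4.409, Epsilon 2.695, Zeta 0.209.
Rounding to the nearest integer gives Alpha 2, Beta 3, Gamma 5, Delta 4, Epsilon 3, Zeta 0 — total 17, matching the house size, so no adjustment is needed.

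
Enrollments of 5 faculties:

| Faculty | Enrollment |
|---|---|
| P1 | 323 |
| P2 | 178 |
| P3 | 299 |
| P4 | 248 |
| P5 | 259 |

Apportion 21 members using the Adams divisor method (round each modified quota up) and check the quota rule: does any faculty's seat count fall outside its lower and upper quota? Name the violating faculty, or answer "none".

Standard quotas: P1 5.190, P2 2.860, P3 4.804, P4 3.985, P5 4.161.
Adams allocation: P1 5, P2 3, P3 5, P4 4, P5 4.
Every allocation lies between the lower and upper quota.

none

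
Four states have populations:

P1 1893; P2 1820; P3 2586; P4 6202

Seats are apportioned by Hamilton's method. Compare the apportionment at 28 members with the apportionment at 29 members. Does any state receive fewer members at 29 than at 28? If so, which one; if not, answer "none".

none

At 28 seats: P1 4, P2 4, P3 6, P4 14.
At 29 seats: P1 5, P2 4, P3 6, P4 14.
No state's allocation decreased.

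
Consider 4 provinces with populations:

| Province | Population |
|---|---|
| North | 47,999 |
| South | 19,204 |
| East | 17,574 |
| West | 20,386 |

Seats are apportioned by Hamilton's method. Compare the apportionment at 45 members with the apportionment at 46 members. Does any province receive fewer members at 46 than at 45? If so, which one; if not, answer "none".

none

At 45 seats: North 21, South 8, East 7, West 9.
At 46 seats: North 21, South 8, East 8, West 9.
No province's allocation decreased.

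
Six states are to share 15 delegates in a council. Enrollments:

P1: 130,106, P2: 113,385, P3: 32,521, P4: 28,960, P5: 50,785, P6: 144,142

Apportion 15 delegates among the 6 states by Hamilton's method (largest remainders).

P1 4, P2 3, P3 1, P4 1, P5 2, P6 4

Standard divisor: 499899 ÷ 15 ≈ 33326.6.
Standard quotas: P1 3.9040, P2 3.4022, P3 0.9758, P4 0.8690, P5 1.5239, P6 4.3251.
Lower quotas: P1 3, P2 3, P3 0, P4 0, P5 1, P6 4 (sum 11, leaving 4 seats).
Remainders in descending order: P3 0.9758, P1 0.9040, P4 0.8690, P5 0.5239, P2 0.4022, P6 0.3251.
The surplus seats go to P3, P1, P4, P5.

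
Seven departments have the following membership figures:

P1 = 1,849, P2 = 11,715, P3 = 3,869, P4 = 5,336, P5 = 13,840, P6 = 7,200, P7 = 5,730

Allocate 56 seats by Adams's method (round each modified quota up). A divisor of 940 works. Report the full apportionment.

With modified divisor 940: modified quotas P1 1.967, P2 12.463, P3 4.116, P4 5.677, P5 14.723, P6 7.660, P7 6.096.
Rounding up: P1 2, P2 13, P3 5, P4 6, P5 15, P6 8, P7 7 (total 56).

P1 2; P2 13; P3 5; P4 6; P5 15; P6 8; P7 7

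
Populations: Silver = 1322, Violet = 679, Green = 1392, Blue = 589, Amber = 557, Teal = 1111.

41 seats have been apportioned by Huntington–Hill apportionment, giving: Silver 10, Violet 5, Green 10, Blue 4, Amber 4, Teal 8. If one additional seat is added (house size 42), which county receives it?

Priority for the next seat is population ÷ (√(s·(s+1))).
Priorities: Silver 126.048, Violet 123.968, Green 132.722, Blue 131.704, Amber 124.549, Teal 130.933.
Highest priority: Green.

Green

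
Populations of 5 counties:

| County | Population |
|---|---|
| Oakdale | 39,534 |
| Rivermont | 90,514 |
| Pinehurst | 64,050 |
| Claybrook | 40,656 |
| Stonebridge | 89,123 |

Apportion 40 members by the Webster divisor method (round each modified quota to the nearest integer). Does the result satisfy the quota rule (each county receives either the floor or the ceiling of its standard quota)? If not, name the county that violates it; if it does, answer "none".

none

Standard quotas: Oakdale 4.883, Rivermont 11.179, Pinehurst 7.910, Claybrook 5.021, Stonebridge 11.007.
Webster allocation: Oakdale 5, Rivermont 11, Pinehurst 8, Claybrook 5, Stonebridge 11.
Every allocation lies between the lower and upper quota.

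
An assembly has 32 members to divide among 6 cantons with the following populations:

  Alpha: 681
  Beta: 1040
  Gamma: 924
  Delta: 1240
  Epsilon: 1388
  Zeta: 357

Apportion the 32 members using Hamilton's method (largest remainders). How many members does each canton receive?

The standard divisor is 5630/32 ≈ 175.938.
Standard quotas: Alpha 3.871, Beta 5.911, Gamma 5.252, Delta 7.048, Epsilon 7.889, Zeta 2.029.
Lower quotas: Alpha 3, Beta 5, Gamma 5, Delta 7, Epsilon 7, Zeta 2 (sum 29, leaving 3 seats).
Remainders in descending order: Beta 0.911, Epsilon 0.889, Alpha 0.871, Gamma 0.252, Delta 0.048, Zeta 0.029.
Largest remainders: Beta, Epsilon, Alpha receive the extra seats.

Alpha=4, Beta=6, Gamma=5, Delta=7, Epsilon=8, Zeta=2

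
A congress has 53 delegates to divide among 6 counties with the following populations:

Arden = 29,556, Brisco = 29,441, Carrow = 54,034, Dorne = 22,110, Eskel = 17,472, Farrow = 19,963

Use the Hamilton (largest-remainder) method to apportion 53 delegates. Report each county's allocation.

Total 172576; standard divisor 172576/53 ≈ 3256.151.
Standard quotas: Arden 9.0770, Brisco 9.0417, Carrow 16.5944, Dorne 6.7902, Eskel 5.3658, Farrow 6.1309.
Lower quotas: Arden 9, Brisco 9, Carrow 16, Dorne 6, Eskel 5, Farrow 6 (sum 51, leaving 2 seats).
Remainders in descending order: Dorne 0.7902, Carrow 0.5944, Eskel 0.3658, Farrow 0.1309, Arden 0.0770, Brisco 0.0417.
Largest remainders: Dorne, Carrow receive the extra seats.

Arden: 9, Brisco: 9, Carrow: 17, Dorne: 7, Eskel: 5, Farrow: 6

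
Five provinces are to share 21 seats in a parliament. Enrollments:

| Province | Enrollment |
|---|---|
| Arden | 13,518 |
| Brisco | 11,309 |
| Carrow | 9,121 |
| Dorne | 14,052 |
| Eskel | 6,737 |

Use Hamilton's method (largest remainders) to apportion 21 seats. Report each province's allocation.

Arden: 5, Brisco: 4, Carrow: 4, Dorne: 5, Eskel: 3

Total 54737; standard divisor 54737/21 ≈ 2606.524.
Standard quotas: Arden 5.1862, Brisco 4.3387, Carrow 3.4993, Dorne 5.3911, Eskel 2.5847.
Lower quotas: Arden 5, Brisco 4, Carrow 3, Dorne 5, Eskel 2 (sum 19, leaving 2 seats).
Remainders in descending order: Eskel 0.5847, Carrow 0.4993, Dorne 0.3911, Brisco 0.3387, Arden 0.1862.
The surplus seats go to Eskel, Carrow.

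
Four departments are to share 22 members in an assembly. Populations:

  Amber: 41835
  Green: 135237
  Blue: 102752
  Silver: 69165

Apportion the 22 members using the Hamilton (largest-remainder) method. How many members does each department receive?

Amber 3; Green 9; Blue 6; Silver 4

Total 348989; standard divisor 348989/22 ≈ 15863.136.
Standard quotas: Amber 2.6372, Green 8.5252, Blue 6.4774, Silver 4.3601.
Lower quotas: Amber 2, Green 8, Blue 6, Silver 4 (sum 20, leaving 2 seats).
Remainders in descending order: Amber 0.6372, Green 0.5252, Blue 0.4774, Silver 0.3601.
Largest remainders: Amber, Green receive the extra seats.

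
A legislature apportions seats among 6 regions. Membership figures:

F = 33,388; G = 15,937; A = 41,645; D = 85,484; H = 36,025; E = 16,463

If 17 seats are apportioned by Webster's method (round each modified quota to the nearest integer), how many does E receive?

Standard divisor 228942/17 ≈ 13467.176; standard quotas: F 2.479, G 1.183, A 3.092, D 6.348, H 2.675, E 1.222.
Rounding to the nearest integer gives 2, 1, 3, 6, 3, 1 = 16 seats, so the divisor must be adjusted.
With modified divisor 13212.5: modified quotas F 2.527, G 1.206, A 3.152, D 6.470, H 2.727, E 1.246.
Rounding to the nearest integer: F 3, G 1, A 3, D 6, H 3, E 1 (total 17).
E receives 1.

1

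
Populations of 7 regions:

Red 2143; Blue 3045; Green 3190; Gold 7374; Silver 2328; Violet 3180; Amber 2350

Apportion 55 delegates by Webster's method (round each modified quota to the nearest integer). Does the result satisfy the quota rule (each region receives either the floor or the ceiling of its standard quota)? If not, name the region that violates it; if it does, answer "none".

Standard quotas: Red 4.992, Blue 7.093, Green 7.431, Gold 17.178, Silver 5.423, Violet 7.408, Amber 5.474.
Webster allocation: Red 5, Blue 7, Green 8, Gold 17, Silver 5, Violet 7, Amber 6.
Every allocation lies between the lower and upper quota.

none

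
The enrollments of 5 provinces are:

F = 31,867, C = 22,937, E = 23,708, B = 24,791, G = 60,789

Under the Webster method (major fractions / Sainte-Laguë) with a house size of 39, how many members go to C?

5

Standard divisor 164092/39 ≈ 4207.487; standard quotas: F 7.574, C 5.451, E 5.635, B 5.892, G 14.448.
Rounding to the nearest integer gives F 8, C 5, E 6, B 6, G 14 — total 39, matching the house size, so no adjustment is needed.
C receives 5.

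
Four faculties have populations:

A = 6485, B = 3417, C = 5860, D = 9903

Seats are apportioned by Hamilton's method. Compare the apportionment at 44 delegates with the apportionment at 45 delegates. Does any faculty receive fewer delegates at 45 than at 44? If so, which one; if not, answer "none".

none

At 44 seats: A 11, B 6, C 10, D 17.
At 45 seats: A 12, B 6, C 10, D 17.
No faculty's allocation decreased.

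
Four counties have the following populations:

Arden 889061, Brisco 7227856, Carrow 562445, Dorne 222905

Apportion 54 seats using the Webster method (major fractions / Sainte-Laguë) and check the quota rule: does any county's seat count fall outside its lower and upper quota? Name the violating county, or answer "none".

Standard quotas: Arden 5.393, Brisco 43.843, Carrow 3.412, Dorne 1.352.
Webster allocation: Arden 5, Brisco 45, Carrow 3, Dorne 1.
Brisco has quota 43.843 (lower 43, upper 44) but receives 45 — outside the quota interval.

Brisco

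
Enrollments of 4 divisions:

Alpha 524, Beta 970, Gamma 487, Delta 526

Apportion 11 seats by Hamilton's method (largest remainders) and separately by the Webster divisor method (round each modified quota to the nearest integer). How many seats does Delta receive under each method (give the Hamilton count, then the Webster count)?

3 and 2

Hamilton: Alpha 2, Beta 4, Gamma 2, Delta 3.
Webster: Alpha 2, Beta 5, Gamma 2, Delta 2.
Delta gets 3 under Hamilton and 2 under Webster.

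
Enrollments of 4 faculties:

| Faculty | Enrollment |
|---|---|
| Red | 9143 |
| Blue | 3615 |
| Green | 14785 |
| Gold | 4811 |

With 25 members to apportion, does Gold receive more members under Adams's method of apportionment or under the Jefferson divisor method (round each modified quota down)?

Adams: Red 7, Blue 3, Green 11, Gold 4.
Jefferson: Red 7, Blue 3, Green 12, Gold 3.
Gold gets 4 under Adams and 3 under Jefferson.

Adams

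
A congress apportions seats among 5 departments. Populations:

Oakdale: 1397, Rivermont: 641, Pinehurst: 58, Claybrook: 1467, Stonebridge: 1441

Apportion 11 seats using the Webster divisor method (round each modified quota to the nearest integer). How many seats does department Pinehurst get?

0

Standard divisor 5004/11 ≈ 454.909; standard quotas: Oakdale 3.071, Rivermont 1.409, Pinehurst 0.127, Claybrook 3.225, Stonebridge 3.168.
Rounding to the nearest integer gives 3, 1, 0, 3, 3 = 10 seats, so the divisor must be adjusted.
With modified divisor 421.6: modified quotas Oakdale 3.314, Rivermont 1.520, Pinehurst 0.138, Claybrook 3.480, Stonebridge 3.418.
Rounding to the nearest integer: Oakdale 3, Rivermont 2, Pinehurst 0, Claybrook 3, Stonebridge 3 (total 11).
Pinehurst receives 0.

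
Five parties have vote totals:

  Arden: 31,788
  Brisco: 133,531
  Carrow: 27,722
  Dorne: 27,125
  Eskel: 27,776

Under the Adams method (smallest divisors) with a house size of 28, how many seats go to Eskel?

3

Standard divisor 247942/28 ≈ 8855.071; standard quotas: Arden 3.590, Brisco 15.080, Carrow 3.131, Dorne 3.063, Eskel 3.137.
Rounding up gives 4, 16, 4, 4, 4 = 32 seats, so the divisor must be adjusted.
With modified divisor 9400: modified quotas Arden 3.382, Brisco 14.205, Carrow 2.949, Dorne 2.886, Eskel 2.955.
Rounding up: Arden 4, Brisco 15, Carrow 3, Dorne 3, Eskel 3 (total 28).
Eskel receives 3.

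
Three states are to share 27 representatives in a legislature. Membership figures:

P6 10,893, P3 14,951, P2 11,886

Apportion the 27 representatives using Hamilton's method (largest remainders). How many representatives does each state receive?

The standard divisor is 37730/27 ≈ 1397.407.
Standard quotas: P6 7.7951, P3 10.6991, P2 8.5058.
Lower quotas: P6 7, P3 10, P2 8 (sum 25, leaving 2 seats).
Remainders in descending order: P6 0.7951, P3 0.6991, P2 0.5058.
The surplus seats go to P6, P3.

P6 8; P3 11; P2 8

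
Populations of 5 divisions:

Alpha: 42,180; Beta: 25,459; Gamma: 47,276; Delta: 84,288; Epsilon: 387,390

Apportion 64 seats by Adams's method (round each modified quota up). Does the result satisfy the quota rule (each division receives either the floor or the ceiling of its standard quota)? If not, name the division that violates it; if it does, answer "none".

Standard quotas: Alpha 4.602, Beta 2.778, Gamma 5.158, Delta 9.196, Epsilon 42.266.
Adams allocation: Alpha 5, Beta 3, Gamma 6, Delta 9, Epsilon 41.
Epsilon has quota 42.266 (lower 42, upper 43) but receives 41 — outside the quota interval.

Epsilon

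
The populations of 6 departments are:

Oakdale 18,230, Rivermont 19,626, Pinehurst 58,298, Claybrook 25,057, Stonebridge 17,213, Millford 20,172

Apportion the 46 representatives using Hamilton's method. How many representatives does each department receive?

Oakdale: 5; Rivermont: 6; Pinehurst: 17; Claybrook: 7; Stonebridge: 5; Millford: 6

The standard divisor is 158596/46 ≈ 3447.739.
Standard quotas: Oakdale 5.2875, Rivermont 5.6924, Pinehurst 16.9091, Claybrook 7.2677, Stonebridge 4.9925, Millford 5.8508.
Lower quotas: Oakdale 5, Rivermont 5, Pinehurst 16, Claybrook 7, Stonebridge 4, Millford 5 (sum 42, leaving 4 seats).
Remainders in descending order: Stonebridge 0.9925, Pinehurst 0.9091, Millford 0.8508, Rivermont 0.6924, Oakdale 0.2875, Claybrook 0.2677.
The surplus seats go to Stonebridge, Pinehurst, Millford, Rivermont.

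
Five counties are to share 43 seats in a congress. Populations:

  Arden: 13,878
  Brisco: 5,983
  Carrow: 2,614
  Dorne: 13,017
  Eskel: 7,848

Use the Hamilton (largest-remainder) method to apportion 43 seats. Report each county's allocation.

Standard divisor: 43340 ÷ 43 ≈ 1007.907.
Standard quotas: Arden 13.7691, Brisco 5.9361, Carrow 2.5935, Dorne 12.9149, Eskel 7.7864.
Lower quotas: Arden 13, Brisco 5, Carrow 2, Dorne 12, Eskel 7 (sum 39, leaving 4 seats).
Remainders in descending order: Brisco 0.9361, Dorne 0.9149, Eskel 0.7864, Arden 0.7691, Carrow 0.5935.
The surplus seats go to Brisco, Dorne, Eskel, Arden.

Arden 14, Brisco 6, Carrow 2, Dorne 13, Eskel 8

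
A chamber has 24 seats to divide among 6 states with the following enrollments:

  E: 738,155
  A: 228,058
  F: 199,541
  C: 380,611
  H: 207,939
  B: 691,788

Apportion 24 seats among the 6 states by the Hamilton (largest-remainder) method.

Standard divisor: 2446092 ÷ 24 ≈ 101920.5.
Standard quotas: E 7.2425, A 2.2376, F 1.9578, C 3.7344, H 2.0402, B 6.7875.
Lower quotas: E 7, A 2, F 1, C 3, H 2, B 6 (sum 21, leaving 3 seats).
Remainders in descending order: F 0.9578, B 0.7875, C 0.7344, E 0.2425, A 0.2376, H 0.0402.
The surplus seats go to F, B, C.

E: 7, A: 2, F: 2, C: 4, H: 2, B: 7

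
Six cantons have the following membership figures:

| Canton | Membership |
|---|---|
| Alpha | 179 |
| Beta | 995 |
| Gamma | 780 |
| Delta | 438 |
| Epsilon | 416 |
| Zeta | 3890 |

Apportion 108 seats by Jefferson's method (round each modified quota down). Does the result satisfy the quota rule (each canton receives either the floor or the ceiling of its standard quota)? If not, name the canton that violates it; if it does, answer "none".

Standard quotas: Alpha 2.886, Beta 16.044, Gamma 12.577, Delta 7.062, Epsilon 6.708, Zeta 62.723.
Jefferson allocation: Alpha 2, Beta 16, Gamma 13, Delta 7, Epsilon 6, Zeta 64.
Zeta has quota 62.723 (lower 62, upper 63) but receives 64 — outside the quota interval.

Zeta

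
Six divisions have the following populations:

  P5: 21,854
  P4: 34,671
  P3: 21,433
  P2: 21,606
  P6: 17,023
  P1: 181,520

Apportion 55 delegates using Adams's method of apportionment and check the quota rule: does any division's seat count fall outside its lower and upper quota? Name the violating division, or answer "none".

P1

Standard quotas: P5 4.032, P4 6.397, P3 3.954, P2 3.986, P6 3.141, P1 33.490.
Adams allocation: P5 4, P4 7, P3 4, P2 4, P6 4, P1 32.
P1 has quota 33.490 (lower 33, upper 34) but receives 32 — outside the quota interval.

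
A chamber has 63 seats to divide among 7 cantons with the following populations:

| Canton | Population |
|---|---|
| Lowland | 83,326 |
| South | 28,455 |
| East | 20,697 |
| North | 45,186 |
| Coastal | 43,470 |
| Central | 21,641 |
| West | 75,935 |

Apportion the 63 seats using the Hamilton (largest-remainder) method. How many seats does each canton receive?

Standard divisor: 318710 ÷ 63 ≈ 5058.889.
Standard quotas: Lowland 16.4712, South 5.6248, East 4.0912, North 8.9320, Coastal 8.5928, Central 4.2778, West 15.0102.
Lower quotas: Lowland 16, South 5, East 4, North 8, Coastal 8, Central 4, West 15 (sum 60, leaving 3 seats).
Remainders in descending order: North 0.9320, South 0.6248, Coastal 0.5928, Lowland 0.4712, Central 0.2778, East 0.0912, West 0.0102.
Largest remainders: North, South, Coastal receive the extra seats.

Lowland 16, South 6, East 4, North 9, Coastal 9, Central 4, West 15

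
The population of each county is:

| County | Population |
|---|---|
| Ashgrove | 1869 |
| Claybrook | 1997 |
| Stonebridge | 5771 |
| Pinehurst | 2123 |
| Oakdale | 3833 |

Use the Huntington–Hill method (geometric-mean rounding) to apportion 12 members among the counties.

Ashgrove: 1; Claybrook: 2; Stonebridge: 4; Pinehurst: 2; Oakdale: 3

With divisor 1367: modified quotas Ashgrove 1.367, Claybrook 1.461, Stonebridge 4.222, Pinehurst 1.553, Oakdale 2.804.
Geometric-mean thresholds: Ashgrove √(1·2)=1.414, Claybrook √(1·2)=1.414, Stonebridge √(4·5)=4.472, Pinehurst √(1·2)=1.414, Oakdale √(2·3)=2.449.
Each quota rounded against its threshold gives Ashgrove 1, Claybrook 2, Stonebridge 4, Pinehurst 2, Oakdale 3 (total 12).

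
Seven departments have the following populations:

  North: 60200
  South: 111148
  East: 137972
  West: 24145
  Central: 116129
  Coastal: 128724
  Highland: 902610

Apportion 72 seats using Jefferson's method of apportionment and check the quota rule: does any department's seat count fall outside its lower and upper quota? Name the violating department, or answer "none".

Highland

Standard quotas: North 2.927, South 5.404, East 6.708, West 1.174, Central 5.646, Coastal 6.258, Highland 43.883.
Jefferson allocation: North 3, South 5, East 7, West 1, Central 5, Coastal 6, Highland 45.
Highland has quota 43.883 (lower 43, upper 44) but receives 45 — outside the quota interval.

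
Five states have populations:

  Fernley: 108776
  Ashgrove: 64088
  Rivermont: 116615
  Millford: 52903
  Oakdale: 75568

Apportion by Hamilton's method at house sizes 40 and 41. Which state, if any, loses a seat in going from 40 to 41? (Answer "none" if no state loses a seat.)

At 40 seats: Fernley 11, Ashgrove 6, Rivermont 11, Millford 5, Oakdale 7.
At 41 seats: Fernley 11, Ashgrove 6, Rivermont 12, Millford 5, Oakdale 7.
No state's allocation decreased.

none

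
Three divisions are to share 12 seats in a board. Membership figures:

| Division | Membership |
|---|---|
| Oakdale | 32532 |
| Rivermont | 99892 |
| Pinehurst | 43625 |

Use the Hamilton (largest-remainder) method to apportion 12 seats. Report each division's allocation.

Total 176049; standard divisor 176049/12 ≈ 14670.75.
Standard quotas: Oakdale 2.2175, Rivermont 6.8089, Pinehurst 2.9736.
Lower quotas: Oakdale 2, Rivermont 6, Pinehurst 2 (sum 10, leaving 2 seats).
Remainders in descending order: Pinehurst 0.9736, Rivermont 0.8089, Oakdale 0.2175.
The surplus seats go to Pinehurst, Rivermont.

Oakdale 2, Rivermont 7, Pinehurst 3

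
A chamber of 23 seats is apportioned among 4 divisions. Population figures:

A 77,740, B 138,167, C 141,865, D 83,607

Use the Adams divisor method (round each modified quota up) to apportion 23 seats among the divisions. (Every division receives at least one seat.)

A 4, B 7, C 7, D 5

Standard divisor 441379/23 ≈ 19190.391; standard quotas: A 4.051, B 7.200, C 7.393, D 4.357.
Rounding up gives 5, 8, 8, 5 = 26 seats, so the divisor must be adjusted.
With modified divisor 20600: modified quotas A 3.774, B 6.707, C 6.887, D 4.059.
Rounding up: A 4, B 7, C 7, D 5 (total 23).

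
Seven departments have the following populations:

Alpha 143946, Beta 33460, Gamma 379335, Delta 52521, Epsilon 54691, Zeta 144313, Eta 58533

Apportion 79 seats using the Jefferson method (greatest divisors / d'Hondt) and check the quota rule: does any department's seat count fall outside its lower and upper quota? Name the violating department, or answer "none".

Standard quotas: Alpha 13.119, Beta 3.050, Gamma 34.573, Delta 4.787, Epsilon 4.985, Zeta 13.153, Eta 5.335.
Jefferson allocation: Alpha 13, Beta 3, Gamma 36, Delta 4, Epsilon 5, Zeta 13, Eta 5.
Gamma has quota 34.573 (lower 34, upper 35) but receives 36 — outside the quota interval.

Gamma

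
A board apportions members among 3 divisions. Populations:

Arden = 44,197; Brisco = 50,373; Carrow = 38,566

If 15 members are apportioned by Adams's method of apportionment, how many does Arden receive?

Standard divisor 133136/15 ≈ 8875.733; standard quotas: Arden 4.980, Brisco 5.675, Carrow 4.345.
Rounding up gives 5, 6, 5 = 16 seats, so the divisor must be adjusted.
With modified divisor 9900: modified quotas Arden 4.464, Brisco 5.088, Carrow 3.896.
Rounding up: Arden 5, Brisco 6, Carrow 4 (total 15).
Arden receives 5.

5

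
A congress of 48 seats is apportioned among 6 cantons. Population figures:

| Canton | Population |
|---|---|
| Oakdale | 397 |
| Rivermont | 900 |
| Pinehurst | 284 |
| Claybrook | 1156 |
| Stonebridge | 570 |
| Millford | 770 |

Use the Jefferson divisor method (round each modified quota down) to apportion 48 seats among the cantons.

Oakdale 4, Rivermont 11, Pinehurst 3, Claybrook 14, Stonebridge 7, Millford 9

Standard divisor 4077/48 ≈ 84.938; standard quotas: Oakdale 4.674, Rivermont 10.596, Pinehurst 3.344, Claybrook 13.610, Stonebridge 6.711, Millford 9.065.
Rounding down gives 4, 10, 3, 13, 6, 9 = 45 seats, so the divisor must be adjusted.
With modified divisor 80: modified quotas Oakdale 4.963, Rivermont 11.250, Pinehurst 3.550, Claybrook 14.450, Stonebridge 7.125, Millford 9.625.
Rounding down: Oakdale 4, Rivermont 11, Pinehurst 3, Claybrook 14, Stonebridge 7, Millford 9 (total 48).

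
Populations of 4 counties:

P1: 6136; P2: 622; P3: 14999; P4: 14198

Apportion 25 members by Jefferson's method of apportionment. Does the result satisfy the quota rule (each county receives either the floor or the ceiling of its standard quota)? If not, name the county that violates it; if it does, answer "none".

none

Standard quotas: P1 4.266, P2 0.432, P3 10.429, P4 9.872.
Jefferson allocation: P1 4, P2 0, P3 11, P4 10.
Every allocation lies between the lower and upper quota.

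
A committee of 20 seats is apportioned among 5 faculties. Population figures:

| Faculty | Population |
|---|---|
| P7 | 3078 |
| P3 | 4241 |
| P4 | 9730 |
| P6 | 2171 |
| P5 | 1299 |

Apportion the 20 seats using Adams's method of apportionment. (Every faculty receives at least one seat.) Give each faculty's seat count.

P7=3; P3=4; P4=9; P6=2; P5=2

Standard divisor 20519/20 ≈ 1025.95; standard quotas: P7 3.000, P3 4.134, P4 9.484, P6 2.116, P5 1.266.
Rounding up gives 4, 5, 10, 3, 2 = 24 seats, so the divisor must be adjusted.
With modified divisor 1200: modified quotas P7 2.565, P3 3.534, P4 8.108, P6 1.809, P5 1.083.
Rounding up: P7 3, P3 4, P4 9, P6 2, P5 2 (total 20).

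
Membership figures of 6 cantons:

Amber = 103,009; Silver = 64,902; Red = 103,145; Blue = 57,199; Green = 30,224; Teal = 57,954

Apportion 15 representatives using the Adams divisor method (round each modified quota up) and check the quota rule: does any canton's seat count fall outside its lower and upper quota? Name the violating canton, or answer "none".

Standard quotas: Amber 3.710, Silver 2.338, Red 3.715, Blue 2.060, Green 1.089, Teal 2.088.
Adams allocation: Amber 4, Silver 2, Red 4, Blue 2, Green 1, Teal 2.
Every allocation lies between the lower and upper quota.

none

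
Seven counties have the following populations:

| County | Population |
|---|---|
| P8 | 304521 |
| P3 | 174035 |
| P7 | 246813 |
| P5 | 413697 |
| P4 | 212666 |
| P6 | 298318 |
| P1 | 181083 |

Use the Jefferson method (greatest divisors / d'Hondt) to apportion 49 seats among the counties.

Standard divisor 1831133/49 ≈ 37370.061; standard quotas: P8 8.149, P3 4.657, P7 6.605, P5 11.070, P4 5.691, P6 7.983, P1 4.846.
Rounding down gives 8, 4, 6, 11, 5, 7, 4 = 45 seats, so the divisor must be adjusted.
With modified divisor 35000: modified quotas P8 8.701, P3 4.972, P7 7.052, P5 11.820, P4 6.076, P6 8.523, P1 5.174.
Rounding down: P8 8, P3 4, P7 7, P5 11, P4 6, P6 8, P1 5 (total 49).

P8 8; P3 4; P7 7; P5 11; P4 6; P6 8; P1 5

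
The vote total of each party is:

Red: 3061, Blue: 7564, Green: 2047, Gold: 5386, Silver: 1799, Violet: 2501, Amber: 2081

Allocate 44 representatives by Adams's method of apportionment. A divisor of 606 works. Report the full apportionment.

Red=6; Blue=13; Green=4; Gold=9; Silver=3; Violet=5; Amber=4

With modified divisor 606: modified quotas Red 5.051, Blue 12.482, Green 3.378, Gold 8.888, Silver 2.969, Violet 4.127, Amber 3.434.
Rounding up: Red 6, Blue 13, Green 4, Gold 9, Silver 3, Violet 5, Amber 4 (total 44).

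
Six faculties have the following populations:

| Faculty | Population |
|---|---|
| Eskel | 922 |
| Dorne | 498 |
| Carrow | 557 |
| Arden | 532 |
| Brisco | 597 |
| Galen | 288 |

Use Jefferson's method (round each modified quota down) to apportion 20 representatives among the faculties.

Eskel: 6; Dorne: 3; Carrow: 3; Arden: 3; Brisco: 4; Galen: 1

Standard divisor 3394/20 ≈ 169.7; standard quotas: Eskel 5.433, Dorne 2.935, Carrow 3.282, Arden 3.135, Brisco 3.518, Galen 1.697.
Rounding down gives 5, 2, 3, 3, 3, 1 = 17 seats, so the divisor must be adjusted.
With modified divisor 147: modified quotas Eskel 6.272, Dorne 3.388, Carrow 3.789, Arden 3.619, Brisco 4.061, Galen 1.959.
Rounding down: Eskel 6, Dorne 3, Carrow 3, Arden 3, Brisco 4, Galen 1 (total 20).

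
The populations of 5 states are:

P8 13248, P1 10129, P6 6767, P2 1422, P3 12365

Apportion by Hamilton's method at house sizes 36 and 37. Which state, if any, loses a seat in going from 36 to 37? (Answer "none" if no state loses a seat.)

none

At 36 seats: P8 11, P1 8, P6 6, P2 1, P3 10.
At 37 seats: P8 11, P1 9, P6 6, P2 1, P3 10.
No state's allocation decreased.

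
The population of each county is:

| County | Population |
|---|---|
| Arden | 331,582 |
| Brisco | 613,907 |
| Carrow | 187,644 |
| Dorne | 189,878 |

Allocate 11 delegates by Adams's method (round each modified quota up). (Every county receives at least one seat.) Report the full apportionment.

Standard divisor 1323011/11 ≈ 120273.727; standard quotas: Arden 2.757, Brisco 5.104, Carrow 1.560, Dorne 1.579.
Rounding up gives 3, 6, 2, 2 = 13 seats, so the divisor must be adjusted.
With modified divisor 159600: modified quotas Arden 2.078, Brisco 3.847, Carrow 1.176, Dorne 1.190.
Rounding up: Arden 3, Brisco 4, Carrow 2, Dorne 2 (total 11).

Arden: 3, Brisco: 4, Carrow: 2, Dorne: 2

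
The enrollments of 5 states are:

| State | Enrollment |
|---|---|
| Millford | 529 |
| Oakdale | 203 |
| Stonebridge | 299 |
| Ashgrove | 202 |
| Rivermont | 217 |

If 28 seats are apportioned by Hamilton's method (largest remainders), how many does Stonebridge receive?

6

Total 1450; standard divisor 1450/28 ≈ 51.786.
Standard quotas: Millford 10.215, Oakdale 3.920, Stonebridge 5.774, Ashgrove 3.901, Rivermont 4.190.
Lower quotas: Millford 10, Oakdale 3, Stonebridge 5, Ashgrove 3, Rivermont 4 (sum 25, leaving 3 seats).
Remainders in descending order: Oakdale 0.920, Ashgrove 0.901, Stonebridge 0.774, Millford 0.215, Rivermont 0.190.
Largest remainders: Oakdale, Ashgrove, Stonebridge receive the extra seats.
Stonebridge receives 6.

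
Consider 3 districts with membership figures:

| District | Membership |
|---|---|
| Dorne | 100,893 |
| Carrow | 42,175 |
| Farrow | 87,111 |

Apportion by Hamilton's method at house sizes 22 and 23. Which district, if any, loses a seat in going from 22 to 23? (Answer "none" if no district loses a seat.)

none

At 22 seats: Dorne 10, Carrow 4, Farrow 8.
At 23 seats: Dorne 10, Carrow 4, Farrow 9.
No district's allocation decreased.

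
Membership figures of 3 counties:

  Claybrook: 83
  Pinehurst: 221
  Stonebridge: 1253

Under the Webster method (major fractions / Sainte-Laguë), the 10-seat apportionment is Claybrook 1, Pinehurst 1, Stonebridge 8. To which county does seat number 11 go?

Priority for the next seat is population ÷ (current seats + 0.5).
Priorities: Claybrook 55.333, Pinehurst 147.333, Stonebridge 147.412.
Highest priority: Stonebridge.

Stonebridge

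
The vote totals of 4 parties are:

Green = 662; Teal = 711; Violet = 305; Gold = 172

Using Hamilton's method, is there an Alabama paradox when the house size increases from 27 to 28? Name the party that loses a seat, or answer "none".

At 27 seats: Green 10, Teal 10, Violet 4, Gold 3.
At 28 seats: Green 10, Teal 11, Violet 5, Gold 2.
Gold drops from 3 to 2.

Gold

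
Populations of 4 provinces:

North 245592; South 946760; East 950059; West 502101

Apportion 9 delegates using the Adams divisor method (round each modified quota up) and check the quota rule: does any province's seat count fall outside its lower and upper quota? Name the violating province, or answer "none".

Standard quotas: North 0.836, South 3.222, East 3.233, West 1.709.
Adams allocation: North 1, South 3, East 3, West 2.
Every allocation lies between the lower and upper quota.

none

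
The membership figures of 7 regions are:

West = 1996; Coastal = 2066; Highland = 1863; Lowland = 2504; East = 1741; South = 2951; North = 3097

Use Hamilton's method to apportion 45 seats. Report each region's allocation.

Total 16218; standard divisor 16218/45 ≈ 360.4.
Standard quotas: West 5.538, Coastal 5.733, Highland 5.169, Lowland 6.948, East 4.831, South 8.188, North 8.593.
Lower quotas: West 5, Coastal 5, Highland 5, Lowland 6, East 4, South 8, North 8 (sum 41, leaving 4 seats).
Remainders in descending order: Lowland 0.948, East 0.831, Coastal 0.733, North 0.593, West 0.538, South 0.188, Highland 0.169.
The surplus seats go to Lowland, East, Coastal, North.

West 5; Coastal 6; Highland 5; Lowland 7; East 5; South 8; North 9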